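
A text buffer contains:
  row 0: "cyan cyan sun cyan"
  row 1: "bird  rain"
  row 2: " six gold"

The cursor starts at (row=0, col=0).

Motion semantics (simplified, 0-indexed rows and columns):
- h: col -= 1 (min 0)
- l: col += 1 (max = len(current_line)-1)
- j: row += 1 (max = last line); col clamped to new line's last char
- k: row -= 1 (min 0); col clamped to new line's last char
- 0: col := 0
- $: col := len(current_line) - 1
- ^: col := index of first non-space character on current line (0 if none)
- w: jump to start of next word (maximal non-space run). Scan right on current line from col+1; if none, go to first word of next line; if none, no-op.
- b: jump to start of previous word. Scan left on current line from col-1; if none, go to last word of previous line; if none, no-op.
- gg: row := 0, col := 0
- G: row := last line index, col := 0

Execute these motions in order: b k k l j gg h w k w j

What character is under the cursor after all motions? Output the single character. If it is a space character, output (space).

After 1 (b): row=0 col=0 char='c'
After 2 (k): row=0 col=0 char='c'
After 3 (k): row=0 col=0 char='c'
After 4 (l): row=0 col=1 char='y'
After 5 (j): row=1 col=1 char='i'
After 6 (gg): row=0 col=0 char='c'
After 7 (h): row=0 col=0 char='c'
After 8 (w): row=0 col=5 char='c'
After 9 (k): row=0 col=5 char='c'
After 10 (w): row=0 col=10 char='s'
After 11 (j): row=1 col=9 char='n'

Answer: n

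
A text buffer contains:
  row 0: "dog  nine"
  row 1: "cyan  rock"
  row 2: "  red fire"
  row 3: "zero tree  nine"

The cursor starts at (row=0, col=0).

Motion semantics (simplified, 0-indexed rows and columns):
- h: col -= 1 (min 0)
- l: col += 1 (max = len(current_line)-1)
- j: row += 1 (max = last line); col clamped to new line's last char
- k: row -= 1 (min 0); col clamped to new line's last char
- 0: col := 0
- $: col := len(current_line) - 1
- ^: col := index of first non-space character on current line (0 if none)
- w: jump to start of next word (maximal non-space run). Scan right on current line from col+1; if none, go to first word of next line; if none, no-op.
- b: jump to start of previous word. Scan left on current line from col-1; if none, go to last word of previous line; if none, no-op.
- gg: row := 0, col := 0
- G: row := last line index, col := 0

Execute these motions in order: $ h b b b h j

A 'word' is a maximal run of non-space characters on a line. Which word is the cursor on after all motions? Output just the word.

Answer: cyan

Derivation:
After 1 ($): row=0 col=8 char='e'
After 2 (h): row=0 col=7 char='n'
After 3 (b): row=0 col=5 char='n'
After 4 (b): row=0 col=0 char='d'
After 5 (b): row=0 col=0 char='d'
After 6 (h): row=0 col=0 char='d'
After 7 (j): row=1 col=0 char='c'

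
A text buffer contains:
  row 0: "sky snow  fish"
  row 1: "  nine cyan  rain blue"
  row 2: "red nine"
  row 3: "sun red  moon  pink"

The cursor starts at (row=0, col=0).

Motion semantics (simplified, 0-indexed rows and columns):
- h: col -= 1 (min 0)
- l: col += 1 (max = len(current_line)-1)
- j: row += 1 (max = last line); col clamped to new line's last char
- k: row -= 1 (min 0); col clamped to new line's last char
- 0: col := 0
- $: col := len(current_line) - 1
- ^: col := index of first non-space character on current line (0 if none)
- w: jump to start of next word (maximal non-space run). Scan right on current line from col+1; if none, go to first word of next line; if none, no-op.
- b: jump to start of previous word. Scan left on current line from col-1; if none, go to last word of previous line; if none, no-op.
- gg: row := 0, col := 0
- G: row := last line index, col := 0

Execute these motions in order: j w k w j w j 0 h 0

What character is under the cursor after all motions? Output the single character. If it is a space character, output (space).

Answer: r

Derivation:
After 1 (j): row=1 col=0 char='_'
After 2 (w): row=1 col=2 char='n'
After 3 (k): row=0 col=2 char='y'
After 4 (w): row=0 col=4 char='s'
After 5 (j): row=1 col=4 char='n'
After 6 (w): row=1 col=7 char='c'
After 7 (j): row=2 col=7 char='e'
After 8 (0): row=2 col=0 char='r'
After 9 (h): row=2 col=0 char='r'
After 10 (0): row=2 col=0 char='r'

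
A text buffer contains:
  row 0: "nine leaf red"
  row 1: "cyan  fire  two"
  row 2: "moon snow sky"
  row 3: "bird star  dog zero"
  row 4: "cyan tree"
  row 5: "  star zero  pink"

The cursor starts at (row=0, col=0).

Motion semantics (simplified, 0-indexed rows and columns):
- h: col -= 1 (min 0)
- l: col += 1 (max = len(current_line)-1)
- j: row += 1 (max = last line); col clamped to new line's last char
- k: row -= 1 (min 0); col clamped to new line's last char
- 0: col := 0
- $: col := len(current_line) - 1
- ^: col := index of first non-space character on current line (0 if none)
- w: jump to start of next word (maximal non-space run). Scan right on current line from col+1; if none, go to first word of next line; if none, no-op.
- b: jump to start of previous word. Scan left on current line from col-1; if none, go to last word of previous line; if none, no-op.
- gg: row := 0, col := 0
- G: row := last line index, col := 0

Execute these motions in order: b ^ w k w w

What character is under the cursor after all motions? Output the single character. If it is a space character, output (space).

Answer: c

Derivation:
After 1 (b): row=0 col=0 char='n'
After 2 (^): row=0 col=0 char='n'
After 3 (w): row=0 col=5 char='l'
After 4 (k): row=0 col=5 char='l'
After 5 (w): row=0 col=10 char='r'
After 6 (w): row=1 col=0 char='c'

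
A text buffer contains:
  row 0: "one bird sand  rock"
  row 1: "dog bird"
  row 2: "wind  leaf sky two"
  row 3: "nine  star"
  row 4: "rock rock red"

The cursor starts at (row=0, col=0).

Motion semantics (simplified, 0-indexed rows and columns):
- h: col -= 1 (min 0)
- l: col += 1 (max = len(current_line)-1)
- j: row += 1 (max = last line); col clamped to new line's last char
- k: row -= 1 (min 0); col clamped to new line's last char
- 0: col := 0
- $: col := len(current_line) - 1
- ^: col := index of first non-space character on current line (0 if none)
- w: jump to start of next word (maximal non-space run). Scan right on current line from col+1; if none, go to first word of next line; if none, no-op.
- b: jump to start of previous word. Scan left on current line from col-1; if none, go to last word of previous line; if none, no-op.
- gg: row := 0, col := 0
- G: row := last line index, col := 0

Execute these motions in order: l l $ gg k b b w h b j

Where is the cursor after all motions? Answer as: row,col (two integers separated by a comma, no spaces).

After 1 (l): row=0 col=1 char='n'
After 2 (l): row=0 col=2 char='e'
After 3 ($): row=0 col=18 char='k'
After 4 (gg): row=0 col=0 char='o'
After 5 (k): row=0 col=0 char='o'
After 6 (b): row=0 col=0 char='o'
After 7 (b): row=0 col=0 char='o'
After 8 (w): row=0 col=4 char='b'
After 9 (h): row=0 col=3 char='_'
After 10 (b): row=0 col=0 char='o'
After 11 (j): row=1 col=0 char='d'

Answer: 1,0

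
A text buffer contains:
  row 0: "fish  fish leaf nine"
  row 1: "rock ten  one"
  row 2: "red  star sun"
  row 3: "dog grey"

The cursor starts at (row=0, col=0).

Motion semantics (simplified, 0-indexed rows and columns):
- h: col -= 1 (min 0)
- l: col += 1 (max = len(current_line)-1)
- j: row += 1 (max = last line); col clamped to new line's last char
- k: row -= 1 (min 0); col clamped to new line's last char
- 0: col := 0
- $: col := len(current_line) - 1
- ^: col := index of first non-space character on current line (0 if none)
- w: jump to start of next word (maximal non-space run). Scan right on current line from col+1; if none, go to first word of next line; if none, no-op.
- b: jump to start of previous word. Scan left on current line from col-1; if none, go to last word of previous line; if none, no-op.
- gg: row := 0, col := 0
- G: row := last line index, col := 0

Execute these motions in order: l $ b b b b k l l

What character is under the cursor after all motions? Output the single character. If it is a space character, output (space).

Answer: s

Derivation:
After 1 (l): row=0 col=1 char='i'
After 2 ($): row=0 col=19 char='e'
After 3 (b): row=0 col=16 char='n'
After 4 (b): row=0 col=11 char='l'
After 5 (b): row=0 col=6 char='f'
After 6 (b): row=0 col=0 char='f'
After 7 (k): row=0 col=0 char='f'
After 8 (l): row=0 col=1 char='i'
After 9 (l): row=0 col=2 char='s'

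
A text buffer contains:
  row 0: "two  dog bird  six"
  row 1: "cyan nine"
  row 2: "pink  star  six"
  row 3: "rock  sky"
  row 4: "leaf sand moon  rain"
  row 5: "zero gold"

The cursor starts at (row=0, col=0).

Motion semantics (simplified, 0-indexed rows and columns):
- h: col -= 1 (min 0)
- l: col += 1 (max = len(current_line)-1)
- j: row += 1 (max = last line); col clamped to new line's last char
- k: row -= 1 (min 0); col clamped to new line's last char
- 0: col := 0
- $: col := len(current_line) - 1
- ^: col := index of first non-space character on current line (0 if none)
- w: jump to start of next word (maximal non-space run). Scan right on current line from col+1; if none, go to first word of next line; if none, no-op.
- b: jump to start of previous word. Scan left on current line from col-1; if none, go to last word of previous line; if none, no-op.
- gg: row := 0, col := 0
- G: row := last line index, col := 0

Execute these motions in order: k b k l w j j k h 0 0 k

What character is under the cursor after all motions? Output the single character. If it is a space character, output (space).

After 1 (k): row=0 col=0 char='t'
After 2 (b): row=0 col=0 char='t'
After 3 (k): row=0 col=0 char='t'
After 4 (l): row=0 col=1 char='w'
After 5 (w): row=0 col=5 char='d'
After 6 (j): row=1 col=5 char='n'
After 7 (j): row=2 col=5 char='_'
After 8 (k): row=1 col=5 char='n'
After 9 (h): row=1 col=4 char='_'
After 10 (0): row=1 col=0 char='c'
After 11 (0): row=1 col=0 char='c'
After 12 (k): row=0 col=0 char='t'

Answer: t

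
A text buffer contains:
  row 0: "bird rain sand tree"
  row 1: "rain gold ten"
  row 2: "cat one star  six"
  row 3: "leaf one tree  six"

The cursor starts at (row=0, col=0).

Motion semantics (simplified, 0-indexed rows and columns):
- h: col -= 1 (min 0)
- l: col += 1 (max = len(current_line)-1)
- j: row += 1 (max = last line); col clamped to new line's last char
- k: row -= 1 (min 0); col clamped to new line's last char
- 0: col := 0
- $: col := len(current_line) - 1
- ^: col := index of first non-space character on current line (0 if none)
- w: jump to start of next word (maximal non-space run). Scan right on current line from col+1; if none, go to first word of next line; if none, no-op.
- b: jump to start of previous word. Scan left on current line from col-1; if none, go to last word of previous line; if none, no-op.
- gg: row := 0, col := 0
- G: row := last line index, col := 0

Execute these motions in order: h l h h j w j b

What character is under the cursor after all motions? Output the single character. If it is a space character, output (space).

After 1 (h): row=0 col=0 char='b'
After 2 (l): row=0 col=1 char='i'
After 3 (h): row=0 col=0 char='b'
After 4 (h): row=0 col=0 char='b'
After 5 (j): row=1 col=0 char='r'
After 6 (w): row=1 col=5 char='g'
After 7 (j): row=2 col=5 char='n'
After 8 (b): row=2 col=4 char='o'

Answer: o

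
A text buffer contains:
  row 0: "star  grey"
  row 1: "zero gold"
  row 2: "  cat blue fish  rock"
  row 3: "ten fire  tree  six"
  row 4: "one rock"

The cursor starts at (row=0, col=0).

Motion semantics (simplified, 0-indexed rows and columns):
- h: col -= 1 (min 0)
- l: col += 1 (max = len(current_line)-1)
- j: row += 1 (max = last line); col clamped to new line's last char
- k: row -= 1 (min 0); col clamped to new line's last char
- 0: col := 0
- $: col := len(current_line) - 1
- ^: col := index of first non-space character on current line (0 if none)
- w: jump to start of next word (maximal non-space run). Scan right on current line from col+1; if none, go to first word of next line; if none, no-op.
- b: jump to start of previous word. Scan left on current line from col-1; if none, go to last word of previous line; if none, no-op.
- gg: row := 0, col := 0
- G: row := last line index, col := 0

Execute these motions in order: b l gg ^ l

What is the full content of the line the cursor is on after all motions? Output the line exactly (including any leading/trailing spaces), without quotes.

Answer: star  grey

Derivation:
After 1 (b): row=0 col=0 char='s'
After 2 (l): row=0 col=1 char='t'
After 3 (gg): row=0 col=0 char='s'
After 4 (^): row=0 col=0 char='s'
After 5 (l): row=0 col=1 char='t'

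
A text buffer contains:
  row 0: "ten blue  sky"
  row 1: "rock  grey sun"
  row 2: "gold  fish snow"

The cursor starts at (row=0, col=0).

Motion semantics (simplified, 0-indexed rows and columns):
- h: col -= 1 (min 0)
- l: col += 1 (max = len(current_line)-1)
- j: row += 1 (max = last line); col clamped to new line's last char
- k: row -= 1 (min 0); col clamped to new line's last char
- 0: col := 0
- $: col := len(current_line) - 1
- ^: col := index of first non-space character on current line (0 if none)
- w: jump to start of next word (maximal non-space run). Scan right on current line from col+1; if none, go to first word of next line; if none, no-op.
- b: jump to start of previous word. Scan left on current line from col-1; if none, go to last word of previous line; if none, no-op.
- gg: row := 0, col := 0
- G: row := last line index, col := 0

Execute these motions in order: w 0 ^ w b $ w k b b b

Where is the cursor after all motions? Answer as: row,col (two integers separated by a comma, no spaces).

Answer: 0,0

Derivation:
After 1 (w): row=0 col=4 char='b'
After 2 (0): row=0 col=0 char='t'
After 3 (^): row=0 col=0 char='t'
After 4 (w): row=0 col=4 char='b'
After 5 (b): row=0 col=0 char='t'
After 6 ($): row=0 col=12 char='y'
After 7 (w): row=1 col=0 char='r'
After 8 (k): row=0 col=0 char='t'
After 9 (b): row=0 col=0 char='t'
After 10 (b): row=0 col=0 char='t'
After 11 (b): row=0 col=0 char='t'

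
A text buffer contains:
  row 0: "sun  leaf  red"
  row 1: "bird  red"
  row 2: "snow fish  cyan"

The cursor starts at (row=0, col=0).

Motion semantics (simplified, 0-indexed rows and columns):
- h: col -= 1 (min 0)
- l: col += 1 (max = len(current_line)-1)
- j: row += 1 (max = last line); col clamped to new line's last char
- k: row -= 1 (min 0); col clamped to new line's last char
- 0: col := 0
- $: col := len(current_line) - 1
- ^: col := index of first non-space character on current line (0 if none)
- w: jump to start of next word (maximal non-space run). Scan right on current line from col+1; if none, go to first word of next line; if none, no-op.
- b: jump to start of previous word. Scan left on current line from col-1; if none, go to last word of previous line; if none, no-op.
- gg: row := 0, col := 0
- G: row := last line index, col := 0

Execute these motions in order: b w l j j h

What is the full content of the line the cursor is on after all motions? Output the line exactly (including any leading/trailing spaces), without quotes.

Answer: snow fish  cyan

Derivation:
After 1 (b): row=0 col=0 char='s'
After 2 (w): row=0 col=5 char='l'
After 3 (l): row=0 col=6 char='e'
After 4 (j): row=1 col=6 char='r'
After 5 (j): row=2 col=6 char='i'
After 6 (h): row=2 col=5 char='f'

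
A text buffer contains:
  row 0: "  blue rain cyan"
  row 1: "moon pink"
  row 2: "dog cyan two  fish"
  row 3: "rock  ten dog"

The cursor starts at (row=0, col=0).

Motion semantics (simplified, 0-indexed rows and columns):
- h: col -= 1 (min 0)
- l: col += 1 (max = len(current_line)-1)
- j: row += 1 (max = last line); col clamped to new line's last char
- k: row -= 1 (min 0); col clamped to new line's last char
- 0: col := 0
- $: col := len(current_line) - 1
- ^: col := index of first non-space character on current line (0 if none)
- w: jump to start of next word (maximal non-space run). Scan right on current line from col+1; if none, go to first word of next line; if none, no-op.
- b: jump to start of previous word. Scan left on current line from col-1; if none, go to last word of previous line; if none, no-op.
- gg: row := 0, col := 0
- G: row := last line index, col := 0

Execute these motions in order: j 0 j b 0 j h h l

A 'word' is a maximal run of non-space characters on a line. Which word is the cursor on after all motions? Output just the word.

After 1 (j): row=1 col=0 char='m'
After 2 (0): row=1 col=0 char='m'
After 3 (j): row=2 col=0 char='d'
After 4 (b): row=1 col=5 char='p'
After 5 (0): row=1 col=0 char='m'
After 6 (j): row=2 col=0 char='d'
After 7 (h): row=2 col=0 char='d'
After 8 (h): row=2 col=0 char='d'
After 9 (l): row=2 col=1 char='o'

Answer: dog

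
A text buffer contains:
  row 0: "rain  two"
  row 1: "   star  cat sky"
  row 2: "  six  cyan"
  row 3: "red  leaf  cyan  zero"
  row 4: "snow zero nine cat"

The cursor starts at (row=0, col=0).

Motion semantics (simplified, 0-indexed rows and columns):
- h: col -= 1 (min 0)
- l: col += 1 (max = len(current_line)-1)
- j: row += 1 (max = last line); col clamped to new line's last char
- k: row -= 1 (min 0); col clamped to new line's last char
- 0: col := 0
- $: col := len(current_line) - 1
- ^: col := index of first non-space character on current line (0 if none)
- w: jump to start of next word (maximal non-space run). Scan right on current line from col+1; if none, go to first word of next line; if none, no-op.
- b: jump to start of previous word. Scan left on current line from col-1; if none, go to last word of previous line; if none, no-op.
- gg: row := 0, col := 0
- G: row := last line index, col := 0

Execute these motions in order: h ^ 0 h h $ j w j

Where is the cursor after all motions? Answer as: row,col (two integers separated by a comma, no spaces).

Answer: 2,9

Derivation:
After 1 (h): row=0 col=0 char='r'
After 2 (^): row=0 col=0 char='r'
After 3 (0): row=0 col=0 char='r'
After 4 (h): row=0 col=0 char='r'
After 5 (h): row=0 col=0 char='r'
After 6 ($): row=0 col=8 char='o'
After 7 (j): row=1 col=8 char='_'
After 8 (w): row=1 col=9 char='c'
After 9 (j): row=2 col=9 char='a'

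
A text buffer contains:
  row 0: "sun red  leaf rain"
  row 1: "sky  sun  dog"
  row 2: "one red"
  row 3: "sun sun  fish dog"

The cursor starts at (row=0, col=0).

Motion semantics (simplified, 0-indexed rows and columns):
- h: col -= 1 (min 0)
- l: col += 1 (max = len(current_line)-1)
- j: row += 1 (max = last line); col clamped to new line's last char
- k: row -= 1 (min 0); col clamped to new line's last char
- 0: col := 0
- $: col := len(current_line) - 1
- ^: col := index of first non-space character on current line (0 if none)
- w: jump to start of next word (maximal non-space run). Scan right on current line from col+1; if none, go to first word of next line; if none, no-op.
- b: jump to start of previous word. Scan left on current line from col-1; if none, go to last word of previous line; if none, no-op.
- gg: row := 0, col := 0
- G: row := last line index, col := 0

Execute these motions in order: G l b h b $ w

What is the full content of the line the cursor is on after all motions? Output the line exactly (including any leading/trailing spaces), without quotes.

After 1 (G): row=3 col=0 char='s'
After 2 (l): row=3 col=1 char='u'
After 3 (b): row=3 col=0 char='s'
After 4 (h): row=3 col=0 char='s'
After 5 (b): row=2 col=4 char='r'
After 6 ($): row=2 col=6 char='d'
After 7 (w): row=3 col=0 char='s'

Answer: sun sun  fish dog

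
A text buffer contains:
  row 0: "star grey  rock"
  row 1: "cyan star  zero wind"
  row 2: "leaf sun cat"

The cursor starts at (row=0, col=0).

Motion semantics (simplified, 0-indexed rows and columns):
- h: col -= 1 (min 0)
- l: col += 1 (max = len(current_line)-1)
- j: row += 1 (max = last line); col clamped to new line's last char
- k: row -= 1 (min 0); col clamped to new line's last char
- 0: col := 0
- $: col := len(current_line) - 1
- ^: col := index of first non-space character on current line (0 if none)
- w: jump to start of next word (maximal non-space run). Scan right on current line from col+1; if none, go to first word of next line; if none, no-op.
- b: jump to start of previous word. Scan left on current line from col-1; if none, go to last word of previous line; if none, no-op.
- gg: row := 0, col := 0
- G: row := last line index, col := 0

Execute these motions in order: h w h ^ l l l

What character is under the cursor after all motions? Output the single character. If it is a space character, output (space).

After 1 (h): row=0 col=0 char='s'
After 2 (w): row=0 col=5 char='g'
After 3 (h): row=0 col=4 char='_'
After 4 (^): row=0 col=0 char='s'
After 5 (l): row=0 col=1 char='t'
After 6 (l): row=0 col=2 char='a'
After 7 (l): row=0 col=3 char='r'

Answer: r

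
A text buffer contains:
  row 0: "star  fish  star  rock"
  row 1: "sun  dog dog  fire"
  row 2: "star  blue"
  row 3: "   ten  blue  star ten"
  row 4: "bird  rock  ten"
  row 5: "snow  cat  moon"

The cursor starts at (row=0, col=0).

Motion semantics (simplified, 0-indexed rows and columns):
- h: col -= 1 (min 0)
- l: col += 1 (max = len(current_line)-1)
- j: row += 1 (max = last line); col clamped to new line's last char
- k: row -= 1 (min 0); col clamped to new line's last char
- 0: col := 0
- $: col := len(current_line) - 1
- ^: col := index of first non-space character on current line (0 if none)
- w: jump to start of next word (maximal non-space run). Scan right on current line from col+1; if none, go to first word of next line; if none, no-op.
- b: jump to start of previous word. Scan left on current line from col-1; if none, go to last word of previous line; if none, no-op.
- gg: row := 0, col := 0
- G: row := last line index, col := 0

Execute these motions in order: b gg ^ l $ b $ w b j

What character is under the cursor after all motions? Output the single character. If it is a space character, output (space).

After 1 (b): row=0 col=0 char='s'
After 2 (gg): row=0 col=0 char='s'
After 3 (^): row=0 col=0 char='s'
After 4 (l): row=0 col=1 char='t'
After 5 ($): row=0 col=21 char='k'
After 6 (b): row=0 col=18 char='r'
After 7 ($): row=0 col=21 char='k'
After 8 (w): row=1 col=0 char='s'
After 9 (b): row=0 col=18 char='r'
After 10 (j): row=1 col=17 char='e'

Answer: e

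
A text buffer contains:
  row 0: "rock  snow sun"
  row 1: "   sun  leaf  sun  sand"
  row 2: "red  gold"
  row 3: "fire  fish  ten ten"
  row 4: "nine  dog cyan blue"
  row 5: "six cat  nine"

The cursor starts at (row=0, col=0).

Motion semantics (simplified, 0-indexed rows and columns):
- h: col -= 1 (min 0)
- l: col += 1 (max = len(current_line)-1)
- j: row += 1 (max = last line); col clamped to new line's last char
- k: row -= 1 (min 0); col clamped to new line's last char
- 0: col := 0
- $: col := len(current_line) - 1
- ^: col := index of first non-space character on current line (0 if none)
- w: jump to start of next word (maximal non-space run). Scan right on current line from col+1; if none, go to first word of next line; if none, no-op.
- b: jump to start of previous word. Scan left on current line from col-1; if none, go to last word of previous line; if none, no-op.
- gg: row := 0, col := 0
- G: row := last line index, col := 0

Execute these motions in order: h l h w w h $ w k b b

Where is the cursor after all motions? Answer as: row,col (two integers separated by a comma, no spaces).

After 1 (h): row=0 col=0 char='r'
After 2 (l): row=0 col=1 char='o'
After 3 (h): row=0 col=0 char='r'
After 4 (w): row=0 col=6 char='s'
After 5 (w): row=0 col=11 char='s'
After 6 (h): row=0 col=10 char='_'
After 7 ($): row=0 col=13 char='n'
After 8 (w): row=1 col=3 char='s'
After 9 (k): row=0 col=3 char='k'
After 10 (b): row=0 col=0 char='r'
After 11 (b): row=0 col=0 char='r'

Answer: 0,0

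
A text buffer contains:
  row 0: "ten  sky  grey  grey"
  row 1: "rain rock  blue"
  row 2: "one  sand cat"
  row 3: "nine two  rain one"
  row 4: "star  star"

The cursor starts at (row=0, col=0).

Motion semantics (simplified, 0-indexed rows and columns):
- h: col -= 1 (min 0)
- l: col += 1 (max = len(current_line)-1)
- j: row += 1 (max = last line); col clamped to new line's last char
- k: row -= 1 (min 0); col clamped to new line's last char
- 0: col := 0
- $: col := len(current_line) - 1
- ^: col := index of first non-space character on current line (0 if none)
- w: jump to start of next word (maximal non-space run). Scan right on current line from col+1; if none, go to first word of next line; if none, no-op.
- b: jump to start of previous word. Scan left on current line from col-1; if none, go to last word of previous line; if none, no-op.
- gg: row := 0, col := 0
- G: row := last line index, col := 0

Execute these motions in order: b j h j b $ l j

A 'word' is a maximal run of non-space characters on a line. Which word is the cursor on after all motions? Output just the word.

Answer: cat

Derivation:
After 1 (b): row=0 col=0 char='t'
After 2 (j): row=1 col=0 char='r'
After 3 (h): row=1 col=0 char='r'
After 4 (j): row=2 col=0 char='o'
After 5 (b): row=1 col=11 char='b'
After 6 ($): row=1 col=14 char='e'
After 7 (l): row=1 col=14 char='e'
After 8 (j): row=2 col=12 char='t'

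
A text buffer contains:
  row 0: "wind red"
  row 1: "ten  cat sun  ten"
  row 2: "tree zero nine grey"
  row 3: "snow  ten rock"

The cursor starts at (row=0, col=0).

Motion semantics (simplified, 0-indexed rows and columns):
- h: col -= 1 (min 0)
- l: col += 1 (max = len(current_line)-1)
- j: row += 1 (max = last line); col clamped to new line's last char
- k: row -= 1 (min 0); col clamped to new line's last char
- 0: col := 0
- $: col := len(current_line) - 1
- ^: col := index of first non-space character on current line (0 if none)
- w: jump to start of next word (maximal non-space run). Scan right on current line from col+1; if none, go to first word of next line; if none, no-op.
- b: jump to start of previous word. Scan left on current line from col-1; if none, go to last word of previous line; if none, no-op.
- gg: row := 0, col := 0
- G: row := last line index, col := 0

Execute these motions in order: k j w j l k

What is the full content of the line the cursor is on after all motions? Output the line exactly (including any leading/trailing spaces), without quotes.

Answer: ten  cat sun  ten

Derivation:
After 1 (k): row=0 col=0 char='w'
After 2 (j): row=1 col=0 char='t'
After 3 (w): row=1 col=5 char='c'
After 4 (j): row=2 col=5 char='z'
After 5 (l): row=2 col=6 char='e'
After 6 (k): row=1 col=6 char='a'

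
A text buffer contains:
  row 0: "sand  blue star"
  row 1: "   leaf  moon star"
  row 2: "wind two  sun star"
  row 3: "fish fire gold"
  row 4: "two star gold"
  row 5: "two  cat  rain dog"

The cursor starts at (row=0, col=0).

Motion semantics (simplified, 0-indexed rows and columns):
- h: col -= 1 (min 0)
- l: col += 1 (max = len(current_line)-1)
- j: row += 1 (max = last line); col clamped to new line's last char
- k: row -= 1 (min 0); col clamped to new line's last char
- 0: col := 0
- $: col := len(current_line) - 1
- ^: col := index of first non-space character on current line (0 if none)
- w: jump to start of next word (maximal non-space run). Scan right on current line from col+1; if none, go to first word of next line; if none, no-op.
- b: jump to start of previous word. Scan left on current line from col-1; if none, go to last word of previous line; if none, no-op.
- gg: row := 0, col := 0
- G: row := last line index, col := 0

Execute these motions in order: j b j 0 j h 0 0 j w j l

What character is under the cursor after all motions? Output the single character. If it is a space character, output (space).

After 1 (j): row=1 col=0 char='_'
After 2 (b): row=0 col=11 char='s'
After 3 (j): row=1 col=11 char='o'
After 4 (0): row=1 col=0 char='_'
After 5 (j): row=2 col=0 char='w'
After 6 (h): row=2 col=0 char='w'
After 7 (0): row=2 col=0 char='w'
After 8 (0): row=2 col=0 char='w'
After 9 (j): row=3 col=0 char='f'
After 10 (w): row=3 col=5 char='f'
After 11 (j): row=4 col=5 char='t'
After 12 (l): row=4 col=6 char='a'

Answer: a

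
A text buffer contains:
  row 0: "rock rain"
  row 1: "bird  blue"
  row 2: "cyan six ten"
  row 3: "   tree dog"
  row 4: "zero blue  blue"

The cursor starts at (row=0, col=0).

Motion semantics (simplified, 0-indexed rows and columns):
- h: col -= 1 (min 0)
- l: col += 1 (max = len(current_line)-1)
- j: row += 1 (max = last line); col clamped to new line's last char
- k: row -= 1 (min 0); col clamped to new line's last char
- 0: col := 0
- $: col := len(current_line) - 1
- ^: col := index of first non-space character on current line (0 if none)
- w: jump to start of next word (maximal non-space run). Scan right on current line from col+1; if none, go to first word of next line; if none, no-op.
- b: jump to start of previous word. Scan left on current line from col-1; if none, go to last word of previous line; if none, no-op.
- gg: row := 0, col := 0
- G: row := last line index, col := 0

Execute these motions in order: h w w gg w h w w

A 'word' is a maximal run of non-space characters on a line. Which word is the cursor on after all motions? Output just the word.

Answer: bird

Derivation:
After 1 (h): row=0 col=0 char='r'
After 2 (w): row=0 col=5 char='r'
After 3 (w): row=1 col=0 char='b'
After 4 (gg): row=0 col=0 char='r'
After 5 (w): row=0 col=5 char='r'
After 6 (h): row=0 col=4 char='_'
After 7 (w): row=0 col=5 char='r'
After 8 (w): row=1 col=0 char='b'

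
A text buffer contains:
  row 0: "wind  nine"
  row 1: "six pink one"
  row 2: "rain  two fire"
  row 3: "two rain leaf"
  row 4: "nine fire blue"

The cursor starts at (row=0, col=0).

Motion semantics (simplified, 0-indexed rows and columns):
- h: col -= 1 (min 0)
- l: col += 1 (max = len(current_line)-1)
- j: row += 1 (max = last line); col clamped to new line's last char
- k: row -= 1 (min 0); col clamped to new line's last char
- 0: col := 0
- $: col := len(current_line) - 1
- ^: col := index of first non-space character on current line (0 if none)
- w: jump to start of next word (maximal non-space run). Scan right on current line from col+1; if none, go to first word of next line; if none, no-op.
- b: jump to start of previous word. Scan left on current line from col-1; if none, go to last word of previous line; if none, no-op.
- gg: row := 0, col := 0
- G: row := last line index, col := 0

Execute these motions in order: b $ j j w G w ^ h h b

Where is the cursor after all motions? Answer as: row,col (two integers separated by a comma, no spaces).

Answer: 3,9

Derivation:
After 1 (b): row=0 col=0 char='w'
After 2 ($): row=0 col=9 char='e'
After 3 (j): row=1 col=9 char='o'
After 4 (j): row=2 col=9 char='_'
After 5 (w): row=2 col=10 char='f'
After 6 (G): row=4 col=0 char='n'
After 7 (w): row=4 col=5 char='f'
After 8 (^): row=4 col=0 char='n'
After 9 (h): row=4 col=0 char='n'
After 10 (h): row=4 col=0 char='n'
After 11 (b): row=3 col=9 char='l'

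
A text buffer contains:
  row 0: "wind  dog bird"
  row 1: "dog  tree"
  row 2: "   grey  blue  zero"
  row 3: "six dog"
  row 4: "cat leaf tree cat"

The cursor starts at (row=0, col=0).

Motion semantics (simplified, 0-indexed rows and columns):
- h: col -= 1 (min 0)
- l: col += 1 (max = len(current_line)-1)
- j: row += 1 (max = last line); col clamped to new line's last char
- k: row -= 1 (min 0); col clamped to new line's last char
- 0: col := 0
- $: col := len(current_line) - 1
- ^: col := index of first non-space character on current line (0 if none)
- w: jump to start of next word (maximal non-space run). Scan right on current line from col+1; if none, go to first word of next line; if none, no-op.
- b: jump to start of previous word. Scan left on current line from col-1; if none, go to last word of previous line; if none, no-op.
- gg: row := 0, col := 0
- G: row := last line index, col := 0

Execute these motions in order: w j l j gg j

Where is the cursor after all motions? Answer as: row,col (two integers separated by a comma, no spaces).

Answer: 1,0

Derivation:
After 1 (w): row=0 col=6 char='d'
After 2 (j): row=1 col=6 char='r'
After 3 (l): row=1 col=7 char='e'
After 4 (j): row=2 col=7 char='_'
After 5 (gg): row=0 col=0 char='w'
After 6 (j): row=1 col=0 char='d'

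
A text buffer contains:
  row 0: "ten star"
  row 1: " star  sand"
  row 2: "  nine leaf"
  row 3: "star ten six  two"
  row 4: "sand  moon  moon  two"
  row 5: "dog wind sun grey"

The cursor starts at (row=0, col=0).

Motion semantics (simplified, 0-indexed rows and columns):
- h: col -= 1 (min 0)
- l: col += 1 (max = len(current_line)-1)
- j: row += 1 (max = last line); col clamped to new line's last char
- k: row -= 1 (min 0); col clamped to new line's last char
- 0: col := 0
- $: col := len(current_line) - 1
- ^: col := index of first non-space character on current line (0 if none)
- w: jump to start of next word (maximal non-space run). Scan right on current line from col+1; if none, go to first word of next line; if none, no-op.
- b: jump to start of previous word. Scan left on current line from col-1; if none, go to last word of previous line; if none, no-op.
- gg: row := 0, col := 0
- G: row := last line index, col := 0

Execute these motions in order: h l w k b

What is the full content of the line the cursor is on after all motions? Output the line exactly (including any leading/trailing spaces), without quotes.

Answer: ten star

Derivation:
After 1 (h): row=0 col=0 char='t'
After 2 (l): row=0 col=1 char='e'
After 3 (w): row=0 col=4 char='s'
After 4 (k): row=0 col=4 char='s'
After 5 (b): row=0 col=0 char='t'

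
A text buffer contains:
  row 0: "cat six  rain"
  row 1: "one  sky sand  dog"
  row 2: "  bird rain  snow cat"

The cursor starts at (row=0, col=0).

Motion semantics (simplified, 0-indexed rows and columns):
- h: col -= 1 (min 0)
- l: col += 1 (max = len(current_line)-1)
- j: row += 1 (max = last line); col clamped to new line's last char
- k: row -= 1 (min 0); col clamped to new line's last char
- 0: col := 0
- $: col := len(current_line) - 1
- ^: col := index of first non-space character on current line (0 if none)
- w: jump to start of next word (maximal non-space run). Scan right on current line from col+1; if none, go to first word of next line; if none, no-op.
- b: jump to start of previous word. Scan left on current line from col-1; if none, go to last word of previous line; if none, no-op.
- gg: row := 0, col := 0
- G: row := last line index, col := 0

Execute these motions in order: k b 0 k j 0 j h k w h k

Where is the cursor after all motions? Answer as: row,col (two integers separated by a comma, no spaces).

After 1 (k): row=0 col=0 char='c'
After 2 (b): row=0 col=0 char='c'
After 3 (0): row=0 col=0 char='c'
After 4 (k): row=0 col=0 char='c'
After 5 (j): row=1 col=0 char='o'
After 6 (0): row=1 col=0 char='o'
After 7 (j): row=2 col=0 char='_'
After 8 (h): row=2 col=0 char='_'
After 9 (k): row=1 col=0 char='o'
After 10 (w): row=1 col=5 char='s'
After 11 (h): row=1 col=4 char='_'
After 12 (k): row=0 col=4 char='s'

Answer: 0,4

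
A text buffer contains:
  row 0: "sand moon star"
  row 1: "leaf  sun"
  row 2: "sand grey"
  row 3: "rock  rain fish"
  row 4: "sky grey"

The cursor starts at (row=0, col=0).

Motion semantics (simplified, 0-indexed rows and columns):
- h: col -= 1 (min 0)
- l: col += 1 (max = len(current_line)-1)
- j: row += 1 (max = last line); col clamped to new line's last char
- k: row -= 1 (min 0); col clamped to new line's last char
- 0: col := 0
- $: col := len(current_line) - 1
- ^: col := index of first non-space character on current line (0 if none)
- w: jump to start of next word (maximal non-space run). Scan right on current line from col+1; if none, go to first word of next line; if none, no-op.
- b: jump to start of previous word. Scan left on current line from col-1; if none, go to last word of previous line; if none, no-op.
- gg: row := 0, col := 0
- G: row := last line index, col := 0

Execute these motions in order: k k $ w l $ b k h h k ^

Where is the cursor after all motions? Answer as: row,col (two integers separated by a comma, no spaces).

Answer: 0,0

Derivation:
After 1 (k): row=0 col=0 char='s'
After 2 (k): row=0 col=0 char='s'
After 3 ($): row=0 col=13 char='r'
After 4 (w): row=1 col=0 char='l'
After 5 (l): row=1 col=1 char='e'
After 6 ($): row=1 col=8 char='n'
After 7 (b): row=1 col=6 char='s'
After 8 (k): row=0 col=6 char='o'
After 9 (h): row=0 col=5 char='m'
After 10 (h): row=0 col=4 char='_'
After 11 (k): row=0 col=4 char='_'
After 12 (^): row=0 col=0 char='s'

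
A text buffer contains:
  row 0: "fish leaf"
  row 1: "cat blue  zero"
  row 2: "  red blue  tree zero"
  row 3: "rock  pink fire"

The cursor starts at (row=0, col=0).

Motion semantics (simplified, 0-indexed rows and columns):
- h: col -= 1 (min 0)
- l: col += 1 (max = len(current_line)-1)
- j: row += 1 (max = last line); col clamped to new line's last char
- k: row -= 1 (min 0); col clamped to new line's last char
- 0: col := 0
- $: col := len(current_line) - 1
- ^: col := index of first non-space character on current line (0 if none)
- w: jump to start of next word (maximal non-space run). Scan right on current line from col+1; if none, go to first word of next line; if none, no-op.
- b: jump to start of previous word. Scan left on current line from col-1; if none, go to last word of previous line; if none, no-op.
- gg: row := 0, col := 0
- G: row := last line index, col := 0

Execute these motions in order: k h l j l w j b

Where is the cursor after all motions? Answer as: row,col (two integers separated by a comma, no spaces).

After 1 (k): row=0 col=0 char='f'
After 2 (h): row=0 col=0 char='f'
After 3 (l): row=0 col=1 char='i'
After 4 (j): row=1 col=1 char='a'
After 5 (l): row=1 col=2 char='t'
After 6 (w): row=1 col=4 char='b'
After 7 (j): row=2 col=4 char='d'
After 8 (b): row=2 col=2 char='r'

Answer: 2,2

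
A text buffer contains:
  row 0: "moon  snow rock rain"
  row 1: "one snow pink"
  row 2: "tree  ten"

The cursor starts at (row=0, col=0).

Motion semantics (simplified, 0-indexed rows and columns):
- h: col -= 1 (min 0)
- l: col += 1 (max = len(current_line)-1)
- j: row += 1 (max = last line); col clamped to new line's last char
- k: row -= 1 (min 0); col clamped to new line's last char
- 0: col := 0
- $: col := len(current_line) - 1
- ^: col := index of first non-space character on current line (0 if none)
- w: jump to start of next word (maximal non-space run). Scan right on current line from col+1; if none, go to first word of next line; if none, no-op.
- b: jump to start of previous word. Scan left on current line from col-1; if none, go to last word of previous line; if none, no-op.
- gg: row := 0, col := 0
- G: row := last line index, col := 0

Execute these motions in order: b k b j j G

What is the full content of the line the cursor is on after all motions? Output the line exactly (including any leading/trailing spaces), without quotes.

After 1 (b): row=0 col=0 char='m'
After 2 (k): row=0 col=0 char='m'
After 3 (b): row=0 col=0 char='m'
After 4 (j): row=1 col=0 char='o'
After 5 (j): row=2 col=0 char='t'
After 6 (G): row=2 col=0 char='t'

Answer: tree  ten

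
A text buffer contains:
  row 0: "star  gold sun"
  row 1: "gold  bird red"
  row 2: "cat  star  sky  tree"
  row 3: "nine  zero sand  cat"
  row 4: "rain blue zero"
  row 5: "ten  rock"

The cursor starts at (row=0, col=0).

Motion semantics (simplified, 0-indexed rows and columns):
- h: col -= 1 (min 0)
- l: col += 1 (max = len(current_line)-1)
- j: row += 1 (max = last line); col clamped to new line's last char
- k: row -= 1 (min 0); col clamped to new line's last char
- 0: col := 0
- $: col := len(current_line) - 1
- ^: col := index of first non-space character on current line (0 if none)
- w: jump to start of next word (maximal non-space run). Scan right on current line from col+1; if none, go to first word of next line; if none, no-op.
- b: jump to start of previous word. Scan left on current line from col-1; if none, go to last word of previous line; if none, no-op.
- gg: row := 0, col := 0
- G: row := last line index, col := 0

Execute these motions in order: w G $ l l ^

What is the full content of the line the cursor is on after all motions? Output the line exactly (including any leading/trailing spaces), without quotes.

Answer: ten  rock

Derivation:
After 1 (w): row=0 col=6 char='g'
After 2 (G): row=5 col=0 char='t'
After 3 ($): row=5 col=8 char='k'
After 4 (l): row=5 col=8 char='k'
After 5 (l): row=5 col=8 char='k'
After 6 (^): row=5 col=0 char='t'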